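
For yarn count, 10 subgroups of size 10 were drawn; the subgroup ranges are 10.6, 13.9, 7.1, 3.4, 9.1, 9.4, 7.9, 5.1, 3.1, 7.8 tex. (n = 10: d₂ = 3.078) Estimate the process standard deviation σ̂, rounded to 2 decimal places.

2.51

R̄ = (10.6 + 13.9 + 7.1 + 3.4 + 9.1 + 9.4 + 7.9 + 5.1 + 3.1 + 7.8) / 10 = 7.7400
σ̂ = R̄ / d₂ = 7.7400 / 3.078 = 2.5146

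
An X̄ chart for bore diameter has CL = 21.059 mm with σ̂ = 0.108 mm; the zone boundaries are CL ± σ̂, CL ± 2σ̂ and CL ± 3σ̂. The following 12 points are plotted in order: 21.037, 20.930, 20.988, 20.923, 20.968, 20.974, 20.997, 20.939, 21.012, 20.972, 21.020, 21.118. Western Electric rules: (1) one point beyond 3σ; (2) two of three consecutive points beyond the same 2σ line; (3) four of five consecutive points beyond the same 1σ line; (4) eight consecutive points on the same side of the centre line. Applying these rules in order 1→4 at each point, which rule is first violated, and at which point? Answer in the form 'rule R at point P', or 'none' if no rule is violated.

Zone of each point (C = within 1σ̂, B = 1σ̂–2σ̂, A = 2σ̂–3σ̂, * = beyond 3σ̂; sign = side of CL): 1:-C, 2:-B, 3:-C, 4:-B, 5:-C, 6:-C, 7:-C, 8:-B, 9:-C, 10:-C, 11:-C, 12:+C
Rule 4 (eight consecutive points on the same side of the centre line) is satisfied at point 8.

rule 4 at point 8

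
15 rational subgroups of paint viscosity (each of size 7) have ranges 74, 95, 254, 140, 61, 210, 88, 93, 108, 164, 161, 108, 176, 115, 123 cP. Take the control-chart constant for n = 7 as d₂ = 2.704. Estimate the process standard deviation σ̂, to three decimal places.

R̄ = (74 + 95 + 254 + 140 + 61 + 210 + 88 + 93 + 108 + 164 + 161 + 108 + 176 + 115 + 123) / 15 = 131.3333
σ̂ = R̄ / d₂ = 131.3333 / 2.704 = 48.5700

48.570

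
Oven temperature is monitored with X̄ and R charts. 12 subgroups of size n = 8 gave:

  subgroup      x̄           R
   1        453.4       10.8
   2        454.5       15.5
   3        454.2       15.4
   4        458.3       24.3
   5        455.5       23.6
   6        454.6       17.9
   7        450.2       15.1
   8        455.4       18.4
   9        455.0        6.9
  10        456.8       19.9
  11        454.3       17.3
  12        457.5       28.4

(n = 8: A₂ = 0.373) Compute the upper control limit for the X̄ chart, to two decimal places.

X̄̄ = (453.4 + 454.5 + 454.2 + 458.3 + 455.5 + 454.6 + 450.2 + 455.4 + 455.0 + 456.8 + 454.3 + 457.5) / 12 = 5459.7000 / 12 = 454.9750
R̄ = (10.8 + 15.5 + 15.4 + 24.3 + 23.6 + 17.9 + 15.1 + 18.4 + 6.9 + 19.9 + 17.3 + 28.4) / 12 = 213.5000 / 12 = 17.7917
UCL = X̄̄ + A₂·R̄ = 454.9750 + 0.373 × 17.7917 = 461.6113

461.61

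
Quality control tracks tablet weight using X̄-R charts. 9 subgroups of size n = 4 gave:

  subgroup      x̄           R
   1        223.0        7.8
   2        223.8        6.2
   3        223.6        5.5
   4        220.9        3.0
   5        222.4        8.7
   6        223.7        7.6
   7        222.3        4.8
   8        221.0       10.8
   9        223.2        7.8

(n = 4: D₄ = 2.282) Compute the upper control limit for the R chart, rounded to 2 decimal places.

R̄ = (7.8 + 6.2 + 5.5 + 3.0 + 8.7 + 7.6 + 4.8 + 10.8 + 7.8) / 9 = 62.2000 / 9 = 6.9111
UCL_R = D₄·R̄ = 2.282 × 6.9111 = 15.7712

15.77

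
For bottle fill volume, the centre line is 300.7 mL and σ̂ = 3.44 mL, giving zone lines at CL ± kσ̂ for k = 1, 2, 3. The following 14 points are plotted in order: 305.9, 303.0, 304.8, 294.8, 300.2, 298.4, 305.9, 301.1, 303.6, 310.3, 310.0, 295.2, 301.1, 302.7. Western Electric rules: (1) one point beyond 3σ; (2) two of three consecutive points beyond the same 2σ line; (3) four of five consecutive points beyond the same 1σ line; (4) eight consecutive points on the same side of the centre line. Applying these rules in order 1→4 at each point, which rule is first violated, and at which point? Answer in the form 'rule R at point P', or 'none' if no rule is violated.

Zone of each point (C = within 1σ̂, B = 1σ̂–2σ̂, A = 2σ̂–3σ̂, * = beyond 3σ̂; sign = side of CL): 1:+B, 2:+C, 3:+B, 4:-B, 5:-C, 6:-C, 7:+B, 8:+C, 9:+C, 10:+A, 11:+A, 12:-B, 13:+C, 14:+C
Rule 2 (two of three consecutive points beyond the same 2σ limit) is satisfied at point 11.

rule 2 at point 11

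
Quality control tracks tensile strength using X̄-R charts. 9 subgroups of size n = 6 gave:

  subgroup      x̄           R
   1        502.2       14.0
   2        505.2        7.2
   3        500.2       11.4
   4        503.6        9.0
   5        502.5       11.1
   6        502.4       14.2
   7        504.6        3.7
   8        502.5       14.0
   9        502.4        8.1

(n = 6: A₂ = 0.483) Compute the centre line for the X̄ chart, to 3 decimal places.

X̄̄ = (502.2 + 505.2 + 500.2 + 503.6 + 502.5 + 502.4 + 504.6 + 502.5 + 502.4) / 9 = 4525.6000 / 9 = 502.8444
CL = X̄̄ = 502.8444

502.844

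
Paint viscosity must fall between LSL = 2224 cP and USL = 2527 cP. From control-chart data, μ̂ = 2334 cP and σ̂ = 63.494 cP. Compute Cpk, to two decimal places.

Cpu = (USL − μ̂) / (3σ̂) = (2527 − 2334) / (3 × 63.494) = 1.0132; Cpl = (μ̂ − LSL) / (3σ̂) = (2334 − 2224) / (3 × 63.494) = 0.5775; Cpk = min(Cpu, Cpl) = 0.5775

0.58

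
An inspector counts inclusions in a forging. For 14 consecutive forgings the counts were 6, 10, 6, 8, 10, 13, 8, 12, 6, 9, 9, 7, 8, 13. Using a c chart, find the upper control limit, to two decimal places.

c̄ = (6 + 10 + 6 + 8 + 10 + 13 + 8 + 12 + 6 + 9 + 9 + 7 + 8 + 13) / 14 = 125 / 14 = 8.9286
UCL = c̄ + 3√c̄ = 8.9286 + 3 × √8.9286 = 8.9286 + 3 × 2.9881 = 17.8928

17.89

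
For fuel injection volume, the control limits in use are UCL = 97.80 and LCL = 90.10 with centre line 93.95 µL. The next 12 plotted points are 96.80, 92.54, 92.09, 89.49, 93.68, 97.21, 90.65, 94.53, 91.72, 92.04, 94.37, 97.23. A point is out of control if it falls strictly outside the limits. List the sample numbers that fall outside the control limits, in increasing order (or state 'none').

4

Compare each point to [90.10, 97.80]: sample 4 = 89.49 < LCL.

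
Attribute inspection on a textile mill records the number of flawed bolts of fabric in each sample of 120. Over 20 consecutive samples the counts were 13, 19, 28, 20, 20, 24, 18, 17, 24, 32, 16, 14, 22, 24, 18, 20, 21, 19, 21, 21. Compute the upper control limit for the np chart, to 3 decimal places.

p̄ = Σdᵢ / (k·n) = 411 / (20 × 120) = 0.17125
UCL = np̄ + 3·√(np̄(1−p̄)) = 20.5500 + 3 × √(20.5500×0.82875) = 20.5500 + 3 × 4.1268 = 32.9305

32.931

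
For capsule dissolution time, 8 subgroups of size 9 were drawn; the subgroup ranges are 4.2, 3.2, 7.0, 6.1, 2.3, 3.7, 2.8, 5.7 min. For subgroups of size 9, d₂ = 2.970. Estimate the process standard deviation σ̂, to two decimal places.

1.47

R̄ = (4.2 + 3.2 + 7.0 + 6.1 + 2.3 + 3.7 + 2.8 + 5.7) / 8 = 4.3750
σ̂ = R̄ / d₂ = 4.3750 / 2.970 = 1.4731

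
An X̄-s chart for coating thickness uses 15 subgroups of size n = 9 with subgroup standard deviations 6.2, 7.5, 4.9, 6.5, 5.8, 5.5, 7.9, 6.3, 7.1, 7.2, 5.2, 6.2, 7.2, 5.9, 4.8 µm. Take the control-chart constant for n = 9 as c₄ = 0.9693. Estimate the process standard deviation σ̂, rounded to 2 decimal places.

6.48

s̄ = (6.2 + 7.5 + 4.9 + 6.5 + 5.8 + 5.5 + 7.9 + 6.3 + 7.1 + 7.2 + 5.2 + 6.2 + 7.2 + 5.9 + 4.8) / 15 = 6.2800
σ̂ = s̄ / c₄ = 6.2800 / 0.9693 = 6.4789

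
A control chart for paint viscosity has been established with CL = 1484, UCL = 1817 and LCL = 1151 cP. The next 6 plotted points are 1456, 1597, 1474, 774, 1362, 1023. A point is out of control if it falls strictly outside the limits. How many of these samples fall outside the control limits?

Compare each point to [1151, 1817]: sample 4 = 774 < LCL; sample 6 = 1023 < LCL.

2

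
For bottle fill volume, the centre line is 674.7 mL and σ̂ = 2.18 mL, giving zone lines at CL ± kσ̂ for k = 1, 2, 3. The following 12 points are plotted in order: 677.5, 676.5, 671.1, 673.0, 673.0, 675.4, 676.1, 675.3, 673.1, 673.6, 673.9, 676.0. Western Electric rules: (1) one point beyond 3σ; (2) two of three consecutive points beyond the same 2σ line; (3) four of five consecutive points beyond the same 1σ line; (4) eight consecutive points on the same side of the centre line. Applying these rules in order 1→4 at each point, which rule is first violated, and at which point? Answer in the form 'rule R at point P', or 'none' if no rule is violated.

Zone of each point (C = within 1σ̂, B = 1σ̂–2σ̂, A = 2σ̂–3σ̂, * = beyond 3σ̂; sign = side of CL): 1:+B, 2:+C, 3:-B, 4:-C, 5:-C, 6:+C, 7:+C, 8:+C, 9:-C, 10:-C, 11:-C, 12:+C
No rule fires across all 12 points.

none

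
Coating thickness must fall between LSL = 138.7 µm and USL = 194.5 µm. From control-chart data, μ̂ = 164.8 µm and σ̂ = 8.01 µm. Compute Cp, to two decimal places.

1.16

Cp = (USL − LSL) / (6σ̂) = (194.5 − 138.7) / (6 × 8.01) = 55.8000 / 48.0600 = 1.1610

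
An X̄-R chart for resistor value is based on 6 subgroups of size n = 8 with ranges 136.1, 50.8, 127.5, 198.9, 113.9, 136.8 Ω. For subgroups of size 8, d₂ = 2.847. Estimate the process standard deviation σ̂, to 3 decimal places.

R̄ = (136.1 + 50.8 + 127.5 + 198.9 + 113.9 + 136.8) / 6 = 127.3333
σ̂ = R̄ / d₂ = 127.3333 / 2.847 = 44.7254

44.725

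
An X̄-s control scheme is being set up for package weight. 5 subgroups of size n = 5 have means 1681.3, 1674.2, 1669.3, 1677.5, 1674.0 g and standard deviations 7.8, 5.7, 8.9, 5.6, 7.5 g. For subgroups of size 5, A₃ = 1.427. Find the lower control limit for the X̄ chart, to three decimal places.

1665.128

X̄̄ = (1681.3 + 1674.2 + 1669.3 + 1677.5 + 1674.0) / 5 = 1675.2600
s̄ = (7.8 + 5.7 + 8.9 + 5.6 + 7.5) / 5 = 7.1000
LCL = X̄̄ − A₃·s̄ = 1675.2600 − 1.427 × 7.1000 = 1665.1283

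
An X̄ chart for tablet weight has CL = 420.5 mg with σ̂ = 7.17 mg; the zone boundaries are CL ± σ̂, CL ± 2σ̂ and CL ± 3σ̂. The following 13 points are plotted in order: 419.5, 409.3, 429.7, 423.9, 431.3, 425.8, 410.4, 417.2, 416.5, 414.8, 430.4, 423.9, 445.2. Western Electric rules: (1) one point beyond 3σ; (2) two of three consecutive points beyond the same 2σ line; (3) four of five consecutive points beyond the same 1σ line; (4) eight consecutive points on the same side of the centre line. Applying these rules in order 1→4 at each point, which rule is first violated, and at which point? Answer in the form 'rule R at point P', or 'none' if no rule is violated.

Zone of each point (C = within 1σ̂, B = 1σ̂–2σ̂, A = 2σ̂–3σ̂, * = beyond 3σ̂; sign = side of CL): 1:-C, 2:-B, 3:+B, 4:+C, 5:+B, 6:+C, 7:-B, 8:-C, 9:-C, 10:-C, 11:+B, 12:+C, 13:+*
Rule 1 (one point beyond the 3σ limits) is satisfied at point 13.

rule 1 at point 13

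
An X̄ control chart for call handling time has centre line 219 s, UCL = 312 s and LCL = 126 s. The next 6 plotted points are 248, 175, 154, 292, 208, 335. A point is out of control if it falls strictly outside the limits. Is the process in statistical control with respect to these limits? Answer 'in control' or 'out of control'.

Compare each point to [126, 312]: sample 6 = 335 > UCL.

out of control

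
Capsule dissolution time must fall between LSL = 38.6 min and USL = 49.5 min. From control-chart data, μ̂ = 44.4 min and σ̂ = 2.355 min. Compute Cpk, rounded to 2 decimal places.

0.72

Cpu = (USL − μ̂) / (3σ̂) = (49.5 − 44.4) / (3 × 2.355) = 0.7219; Cpl = (μ̂ − LSL) / (3σ̂) = (44.4 − 38.6) / (3 × 2.355) = 0.8209; Cpk = min(Cpu, Cpl) = 0.7219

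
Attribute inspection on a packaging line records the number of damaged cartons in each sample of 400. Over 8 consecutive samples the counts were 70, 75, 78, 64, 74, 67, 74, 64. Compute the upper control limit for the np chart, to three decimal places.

p̄ = Σdᵢ / (k·n) = 566 / (8 × 400) = 0.17688
UCL = np̄ + 3·√(np̄(1−p̄)) = 70.7500 + 3 × √(70.7500×0.82312) = 70.7500 + 3 × 7.6313 = 93.6438

93.644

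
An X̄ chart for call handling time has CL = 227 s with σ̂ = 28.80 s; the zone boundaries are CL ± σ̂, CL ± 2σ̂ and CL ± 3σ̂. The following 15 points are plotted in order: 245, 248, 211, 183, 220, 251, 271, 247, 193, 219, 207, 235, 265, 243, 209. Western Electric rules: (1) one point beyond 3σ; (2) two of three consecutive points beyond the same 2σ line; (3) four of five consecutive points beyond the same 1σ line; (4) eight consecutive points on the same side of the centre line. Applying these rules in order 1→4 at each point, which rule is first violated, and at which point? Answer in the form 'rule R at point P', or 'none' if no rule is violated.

Zone of each point (C = within 1σ̂, B = 1σ̂–2σ̂, A = 2σ̂–3σ̂, * = beyond 3σ̂; sign = side of CL): 1:+C, 2:+C, 3:-C, 4:-B, 5:-C, 6:+C, 7:+B, 8:+C, 9:-B, 10:-C, 11:-C, 12:+C, 13:+B, 14:+C, 15:-C
No rule fires across all 15 points.

none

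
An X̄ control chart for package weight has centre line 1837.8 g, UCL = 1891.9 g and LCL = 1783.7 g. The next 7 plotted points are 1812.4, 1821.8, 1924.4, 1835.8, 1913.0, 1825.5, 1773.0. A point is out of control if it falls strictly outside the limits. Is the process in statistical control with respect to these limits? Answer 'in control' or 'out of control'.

Compare each point to [1783.7, 1891.9]: sample 3 = 1924.4 > UCL; sample 5 = 1913.0 > UCL; sample 7 = 1773.0 < LCL.

out of control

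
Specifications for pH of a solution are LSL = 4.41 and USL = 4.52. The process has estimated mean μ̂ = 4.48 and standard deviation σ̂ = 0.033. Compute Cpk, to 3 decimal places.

Cpu = (USL − μ̂) / (3σ̂) = (4.52 − 4.48) / (3 × 0.033) = 0.4040; Cpl = (μ̂ − LSL) / (3σ̂) = (4.48 − 4.41) / (3 × 0.033) = 0.7071; Cpk = min(Cpu, Cpl) = 0.4040

0.404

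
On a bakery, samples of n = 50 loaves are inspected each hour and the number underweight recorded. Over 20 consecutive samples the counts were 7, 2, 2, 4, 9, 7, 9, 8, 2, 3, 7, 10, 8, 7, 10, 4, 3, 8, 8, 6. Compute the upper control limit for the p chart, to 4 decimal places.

p̄ = Σdᵢ / (k·n) = 124 / (20 × 50) = 0.12400
UCL = p̄ + 3·√(p̄(1−p̄)/n) = 0.12400 + 3 × √(0.12400×0.87600/50) = 0.12400 + 3 × 0.04661 = 0.26383

0.2638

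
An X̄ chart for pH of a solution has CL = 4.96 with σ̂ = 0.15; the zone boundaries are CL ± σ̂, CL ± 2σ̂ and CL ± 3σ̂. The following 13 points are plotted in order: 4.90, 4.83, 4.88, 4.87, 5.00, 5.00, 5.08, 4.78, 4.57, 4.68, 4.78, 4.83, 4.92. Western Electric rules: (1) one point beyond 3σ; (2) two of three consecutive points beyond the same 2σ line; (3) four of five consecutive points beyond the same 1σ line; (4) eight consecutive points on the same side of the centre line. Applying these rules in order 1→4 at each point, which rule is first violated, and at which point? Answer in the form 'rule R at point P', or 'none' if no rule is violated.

Zone of each point (C = within 1σ̂, B = 1σ̂–2σ̂, A = 2σ̂–3σ̂, * = beyond 3σ̂; sign = side of CL): 1:-C, 2:-C, 3:-C, 4:-C, 5:+C, 6:+C, 7:+C, 8:-B, 9:-A, 10:-B, 11:-B, 12:-C, 13:-C
Rule 3 (four of five consecutive points beyond the same 1σ limit) is satisfied at point 11.

rule 3 at point 11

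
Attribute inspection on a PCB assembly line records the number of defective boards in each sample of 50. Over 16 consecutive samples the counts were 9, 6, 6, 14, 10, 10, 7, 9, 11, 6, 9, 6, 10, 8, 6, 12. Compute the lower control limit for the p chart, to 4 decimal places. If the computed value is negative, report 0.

p̄ = Σdᵢ / (k·n) = 139 / (16 × 50) = 0.17375
LCL = p̄ − 3·√(p̄(1−p̄)/n) = 0.17375 − 3 × 0.05358 = 0.01300

0.0130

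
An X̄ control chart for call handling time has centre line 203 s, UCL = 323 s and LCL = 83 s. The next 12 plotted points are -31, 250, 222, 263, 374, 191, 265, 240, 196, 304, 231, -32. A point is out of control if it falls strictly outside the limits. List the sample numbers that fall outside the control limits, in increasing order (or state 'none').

1, 5, 12

Compare each point to [83, 323]: sample 1 = -31 < LCL; sample 5 = 374 > UCL; sample 12 = -32 < LCL.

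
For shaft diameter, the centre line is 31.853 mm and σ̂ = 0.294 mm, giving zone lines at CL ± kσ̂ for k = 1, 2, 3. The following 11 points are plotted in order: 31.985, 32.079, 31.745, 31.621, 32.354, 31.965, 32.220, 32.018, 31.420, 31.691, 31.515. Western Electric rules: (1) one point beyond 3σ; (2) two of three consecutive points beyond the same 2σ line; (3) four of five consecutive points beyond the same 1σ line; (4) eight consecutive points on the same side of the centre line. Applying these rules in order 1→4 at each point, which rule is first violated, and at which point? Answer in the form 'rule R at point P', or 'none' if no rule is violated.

none

Zone of each point (C = within 1σ̂, B = 1σ̂–2σ̂, A = 2σ̂–3σ̂, * = beyond 3σ̂; sign = side of CL): 1:+C, 2:+C, 3:-C, 4:-C, 5:+B, 6:+C, 7:+B, 8:+C, 9:-B, 10:-C, 11:-B
No rule fires across all 11 points.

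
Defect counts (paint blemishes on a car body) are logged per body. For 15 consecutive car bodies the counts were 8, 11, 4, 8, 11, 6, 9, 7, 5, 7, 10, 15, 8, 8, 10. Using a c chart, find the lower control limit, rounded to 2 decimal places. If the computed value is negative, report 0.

c̄ = (8 + 11 + 4 + 8 + 11 + 6 + 9 + 7 + 5 + 7 + 10 + 15 + 8 + 8 + 10) / 15 = 127 / 15 = 8.4667
LCL = c̄ − 3√c̄ = 8.4667 − 3 × 2.9098 = -0.2626 → 0 (cannot be negative)

0.00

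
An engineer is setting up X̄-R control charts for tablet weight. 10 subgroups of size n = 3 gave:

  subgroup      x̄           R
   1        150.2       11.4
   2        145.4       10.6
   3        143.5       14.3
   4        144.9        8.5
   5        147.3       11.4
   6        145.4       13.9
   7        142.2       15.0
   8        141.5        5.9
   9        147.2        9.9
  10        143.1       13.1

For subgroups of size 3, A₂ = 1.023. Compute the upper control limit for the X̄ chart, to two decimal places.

156.73

X̄̄ = (150.2 + 145.4 + 143.5 + 144.9 + 147.3 + 145.4 + 142.2 + 141.5 + 147.2 + 143.1) / 10 = 1450.7000 / 10 = 145.0700
R̄ = (11.4 + 10.6 + 14.3 + 8.5 + 11.4 + 13.9 + 15.0 + 5.9 + 9.9 + 13.1) / 10 = 114.0000 / 10 = 11.4000
UCL = X̄̄ + A₂·R̄ = 145.0700 + 1.023 × 11.4000 = 156.7322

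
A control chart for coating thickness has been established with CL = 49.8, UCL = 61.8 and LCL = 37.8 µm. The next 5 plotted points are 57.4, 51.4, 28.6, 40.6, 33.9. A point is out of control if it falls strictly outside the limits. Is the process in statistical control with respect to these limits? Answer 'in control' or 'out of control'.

Compare each point to [37.8, 61.8]: sample 3 = 28.6 < LCL; sample 5 = 33.9 < LCL.

out of control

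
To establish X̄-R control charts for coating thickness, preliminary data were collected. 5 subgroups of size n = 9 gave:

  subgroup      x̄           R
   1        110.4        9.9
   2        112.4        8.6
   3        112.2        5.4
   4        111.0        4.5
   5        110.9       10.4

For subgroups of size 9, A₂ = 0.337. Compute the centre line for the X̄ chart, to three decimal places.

X̄̄ = (110.4 + 112.4 + 112.2 + 111.0 + 110.9) / 5 = 556.9000 / 5 = 111.3800
CL = X̄̄ = 111.3800

111.380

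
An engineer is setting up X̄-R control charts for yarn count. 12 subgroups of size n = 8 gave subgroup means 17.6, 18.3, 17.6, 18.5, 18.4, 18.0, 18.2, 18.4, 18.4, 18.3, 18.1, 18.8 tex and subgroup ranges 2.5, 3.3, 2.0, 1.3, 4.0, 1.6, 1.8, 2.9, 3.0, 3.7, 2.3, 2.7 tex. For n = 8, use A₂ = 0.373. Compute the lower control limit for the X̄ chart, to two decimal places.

17.25

X̄̄ = (17.6 + 18.3 + 17.6 + 18.5 + 18.4 + 18.0 + 18.2 + 18.4 + 18.4 + 18.3 + 18.1 + 18.8) / 12 = 218.6000 / 12 = 18.2167
R̄ = (2.5 + 3.3 + 2.0 + 1.3 + 4.0 + 1.6 + 1.8 + 2.9 + 3.0 + 3.7 + 2.3 + 2.7) / 12 = 31.1000 / 12 = 2.5917
LCL = X̄̄ − A₂·R̄ = 18.2167 − 0.373 × 2.5917 = 17.2500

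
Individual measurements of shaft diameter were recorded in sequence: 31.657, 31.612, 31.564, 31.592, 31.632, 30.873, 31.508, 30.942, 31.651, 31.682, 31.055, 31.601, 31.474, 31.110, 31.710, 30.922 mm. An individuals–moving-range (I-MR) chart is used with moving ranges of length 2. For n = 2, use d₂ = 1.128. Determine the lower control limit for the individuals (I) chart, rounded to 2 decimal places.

30.36

X̄ = (31.657 + 31.612 + 31.564 + 31.592 + 31.632 + 30.873 + 31.508 + 30.942 + 31.651 + 31.682 + 31.055 + 31.601 + 31.474 + 31.110 + 31.710 + 30.922) / 16 = 31.4116
Moving ranges: 0.045, 0.048, 0.028, 0.040, 0.759, 0.635, 0.566, 0.709, 0.031, 0.627, 0.546, 0.127, 0.364, 0.600, 0.788; M̄R̄ = 5.9130 / 15 = 0.3942
LCL = X̄ − 3·M̄R̄/d₂ = 31.4116 − 3 × 0.3942 / 1.128 = 30.3632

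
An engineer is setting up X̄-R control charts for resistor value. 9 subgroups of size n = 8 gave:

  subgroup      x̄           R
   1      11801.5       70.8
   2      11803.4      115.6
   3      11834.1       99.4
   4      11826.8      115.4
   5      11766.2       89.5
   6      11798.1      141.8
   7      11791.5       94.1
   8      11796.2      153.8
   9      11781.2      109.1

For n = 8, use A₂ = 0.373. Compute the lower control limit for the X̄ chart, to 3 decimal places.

11758.880

X̄̄ = (11801.5 + 11803.4 + 11834.1 + 11826.8 + 11766.2 + 11798.1 + 11791.5 + 11796.2 + 11781.2) / 9 = 106199.0000 / 9 = 11799.8889
R̄ = (70.8 + 115.6 + 99.4 + 115.4 + 89.5 + 141.8 + 94.1 + 153.8 + 109.1) / 9 = 989.5000 / 9 = 109.9444
LCL = X̄̄ − A₂·R̄ = 11799.8889 − 0.373 × 109.9444 = 11758.8796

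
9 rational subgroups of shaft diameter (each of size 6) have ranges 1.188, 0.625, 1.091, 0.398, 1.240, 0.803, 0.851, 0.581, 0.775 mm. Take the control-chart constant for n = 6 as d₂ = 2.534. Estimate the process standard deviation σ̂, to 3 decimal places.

R̄ = (1.188 + 0.625 + 1.091 + 0.398 + 1.240 + 0.803 + 0.851 + 0.581 + 0.775) / 9 = 0.8391
σ̂ = R̄ / d₂ = 0.8391 / 2.534 = 0.3311

0.331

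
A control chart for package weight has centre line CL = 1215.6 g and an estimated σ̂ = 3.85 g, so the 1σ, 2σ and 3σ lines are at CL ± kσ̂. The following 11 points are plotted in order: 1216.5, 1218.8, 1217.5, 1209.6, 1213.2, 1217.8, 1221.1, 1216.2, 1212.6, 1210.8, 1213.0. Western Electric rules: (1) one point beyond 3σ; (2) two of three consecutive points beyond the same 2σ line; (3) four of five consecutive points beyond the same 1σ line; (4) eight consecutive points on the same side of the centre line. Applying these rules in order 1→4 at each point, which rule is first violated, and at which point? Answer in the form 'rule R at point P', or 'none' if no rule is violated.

Zone of each point (C = within 1σ̂, B = 1σ̂–2σ̂, A = 2σ̂–3σ̂, * = beyond 3σ̂; sign = side of CL): 1:+C, 2:+C, 3:+C, 4:-B, 5:-C, 6:+C, 7:+B, 8:+C, 9:-C, 10:-B, 11:-C
No rule fires across all 11 points.

none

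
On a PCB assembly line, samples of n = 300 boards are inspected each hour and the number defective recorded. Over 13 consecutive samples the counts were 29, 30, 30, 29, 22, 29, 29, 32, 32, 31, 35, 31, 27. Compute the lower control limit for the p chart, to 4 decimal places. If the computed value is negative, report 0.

0.0473

p̄ = Σdᵢ / (k·n) = 386 / (13 × 300) = 0.09897
LCL = p̄ − 3·√(p̄(1−p̄)/n) = 0.09897 − 3 × 0.01724 = 0.04725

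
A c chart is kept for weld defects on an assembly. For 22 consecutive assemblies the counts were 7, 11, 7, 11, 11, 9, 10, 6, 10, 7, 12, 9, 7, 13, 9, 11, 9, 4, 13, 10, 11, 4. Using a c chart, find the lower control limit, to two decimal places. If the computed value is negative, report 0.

0.07

c̄ = (7 + 11 + 7 + 11 + 11 + 9 + 10 + 6 + 10 + 7 + 12 + 9 + 7 + 13 + 9 + 11 + 9 + 4 + 13 + 10 + 11 + 4) / 22 = 201 / 22 = 9.1364
LCL = c̄ − 3√c̄ = 9.1364 − 3 × 3.0226 = 0.0684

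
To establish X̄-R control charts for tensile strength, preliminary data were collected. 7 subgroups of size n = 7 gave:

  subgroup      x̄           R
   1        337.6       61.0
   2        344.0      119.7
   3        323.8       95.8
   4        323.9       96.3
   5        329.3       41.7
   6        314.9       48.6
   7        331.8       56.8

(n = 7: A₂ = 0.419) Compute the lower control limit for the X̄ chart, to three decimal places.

X̄̄ = (337.6 + 344.0 + 323.8 + 323.9 + 329.3 + 314.9 + 331.8) / 7 = 2305.3000 / 7 = 329.3286
R̄ = (61.0 + 119.7 + 95.8 + 96.3 + 41.7 + 48.6 + 56.8) / 7 = 519.9000 / 7 = 74.2714
LCL = X̄̄ − A₂·R̄ = 329.3286 − 0.419 × 74.2714 = 298.2088

298.209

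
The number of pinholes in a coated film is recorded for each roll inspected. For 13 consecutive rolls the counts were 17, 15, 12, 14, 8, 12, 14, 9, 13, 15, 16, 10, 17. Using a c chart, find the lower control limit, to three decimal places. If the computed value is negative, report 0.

c̄ = (17 + 15 + 12 + 14 + 8 + 12 + 14 + 9 + 13 + 15 + 16 + 10 + 17) / 13 = 172 / 13 = 13.2308
LCL = c̄ − 3√c̄ = 13.2308 − 3 × 3.6374 = 2.3185

2.319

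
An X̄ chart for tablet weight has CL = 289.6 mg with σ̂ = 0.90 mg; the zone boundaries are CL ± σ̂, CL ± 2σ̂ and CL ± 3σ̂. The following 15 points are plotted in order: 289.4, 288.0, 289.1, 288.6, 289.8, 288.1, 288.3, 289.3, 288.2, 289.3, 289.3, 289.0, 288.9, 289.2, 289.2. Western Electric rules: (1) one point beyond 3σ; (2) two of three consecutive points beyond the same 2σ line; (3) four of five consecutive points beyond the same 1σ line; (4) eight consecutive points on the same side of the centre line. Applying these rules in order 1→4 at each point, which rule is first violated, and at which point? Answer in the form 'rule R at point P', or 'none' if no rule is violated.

Zone of each point (C = within 1σ̂, B = 1σ̂–2σ̂, A = 2σ̂–3σ̂, * = beyond 3σ̂; sign = side of CL): 1:-C, 2:-B, 3:-C, 4:-B, 5:+C, 6:-B, 7:-B, 8:-C, 9:-B, 10:-C, 11:-C, 12:-C, 13:-C, 14:-C, 15:-C
Rule 4 (eight consecutive points on the same side of the centre line) is satisfied at point 13.

rule 4 at point 13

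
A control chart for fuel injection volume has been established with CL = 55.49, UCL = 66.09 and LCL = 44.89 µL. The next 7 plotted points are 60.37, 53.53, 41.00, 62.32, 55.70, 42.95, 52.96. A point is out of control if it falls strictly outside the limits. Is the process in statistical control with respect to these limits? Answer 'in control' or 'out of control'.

Compare each point to [44.89, 66.09]: sample 3 = 41.00 < LCL; sample 6 = 42.95 < LCL.

out of control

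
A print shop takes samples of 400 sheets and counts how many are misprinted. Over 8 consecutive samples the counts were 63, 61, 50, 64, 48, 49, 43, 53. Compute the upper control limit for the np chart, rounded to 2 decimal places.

p̄ = Σdᵢ / (k·n) = 431 / (8 × 400) = 0.13469
UCL = np̄ + 3·√(np̄(1−p̄)) = 53.8750 + 3 × √(53.8750×0.86531) = 53.8750 + 3 × 6.8278 = 74.3584

74.36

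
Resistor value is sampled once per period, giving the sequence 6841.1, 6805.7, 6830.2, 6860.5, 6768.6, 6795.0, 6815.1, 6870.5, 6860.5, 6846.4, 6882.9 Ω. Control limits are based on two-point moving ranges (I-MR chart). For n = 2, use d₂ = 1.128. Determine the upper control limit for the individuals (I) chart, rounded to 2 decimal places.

6925.88

X̄ = (6841.1 + 6805.7 + 6830.2 + 6860.5 + 6768.6 + 6795.0 + 6815.1 + 6870.5 + 6860.5 + 6846.4 + 6882.9) / 11 = 6834.2273
Moving ranges: 35.4, 24.5, 30.3, 91.9, 26.4, 20.1, 55.4, 10.0, 14.1, 36.5; M̄R̄ = 344.6000 / 10 = 34.4600
UCL = X̄ + 3·M̄R̄/d₂ = 6834.2273 + 3 × 34.4600 / 1.128 = 6925.8762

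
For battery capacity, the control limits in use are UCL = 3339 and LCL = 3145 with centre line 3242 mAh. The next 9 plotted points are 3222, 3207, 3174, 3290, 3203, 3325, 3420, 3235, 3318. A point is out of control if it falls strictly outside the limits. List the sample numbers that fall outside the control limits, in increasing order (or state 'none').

7

Compare each point to [3145, 3339]: sample 7 = 3420 > UCL.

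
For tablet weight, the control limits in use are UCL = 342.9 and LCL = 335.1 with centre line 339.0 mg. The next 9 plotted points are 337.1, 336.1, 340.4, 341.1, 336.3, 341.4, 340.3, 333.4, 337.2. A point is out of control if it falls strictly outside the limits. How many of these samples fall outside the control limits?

1

Compare each point to [335.1, 342.9]: sample 8 = 333.4 < LCL.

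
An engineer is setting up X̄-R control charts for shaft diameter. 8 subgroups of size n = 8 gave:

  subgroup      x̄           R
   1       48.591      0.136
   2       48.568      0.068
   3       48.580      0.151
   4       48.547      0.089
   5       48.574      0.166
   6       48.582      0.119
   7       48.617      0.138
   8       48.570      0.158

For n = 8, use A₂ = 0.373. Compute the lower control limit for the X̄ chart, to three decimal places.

X̄̄ = (48.591 + 48.568 + 48.580 + 48.547 + 48.574 + 48.582 + 48.617 + 48.570) / 8 = 388.6290 / 8 = 48.5786
R̄ = (0.136 + 0.068 + 0.151 + 0.089 + 0.166 + 0.119 + 0.138 + 0.158) / 8 = 1.0250 / 8 = 0.1281
LCL = X̄̄ − A₂·R̄ = 48.5786 − 0.373 × 0.1281 = 48.5308

48.531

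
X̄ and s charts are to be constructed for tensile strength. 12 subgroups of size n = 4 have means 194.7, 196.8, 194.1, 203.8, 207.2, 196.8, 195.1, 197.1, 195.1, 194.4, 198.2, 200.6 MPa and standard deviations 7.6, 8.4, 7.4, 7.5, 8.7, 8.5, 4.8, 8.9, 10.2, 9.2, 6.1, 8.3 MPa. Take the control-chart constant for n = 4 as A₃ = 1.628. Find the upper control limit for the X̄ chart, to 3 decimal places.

210.795

X̄̄ = (194.7 + 196.8 + 194.1 + 203.8 + 207.2 + 196.8 + 195.1 + 197.1 + 195.1 + 194.4 + 198.2 + 200.6) / 12 = 197.8250
s̄ = (7.6 + 8.4 + 7.4 + 7.5 + 8.7 + 8.5 + 4.8 + 8.9 + 10.2 + 9.2 + 6.1 + 8.3) / 12 = 7.9667
UCL = X̄̄ + A₃·s̄ = 197.8250 + 1.628 × 7.9667 = 210.7947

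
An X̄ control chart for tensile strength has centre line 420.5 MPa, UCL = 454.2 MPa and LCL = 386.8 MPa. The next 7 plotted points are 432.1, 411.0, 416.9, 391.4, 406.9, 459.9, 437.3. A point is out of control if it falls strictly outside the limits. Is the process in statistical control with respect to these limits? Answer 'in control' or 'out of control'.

Compare each point to [386.8, 454.2]: sample 6 = 459.9 > UCL.

out of control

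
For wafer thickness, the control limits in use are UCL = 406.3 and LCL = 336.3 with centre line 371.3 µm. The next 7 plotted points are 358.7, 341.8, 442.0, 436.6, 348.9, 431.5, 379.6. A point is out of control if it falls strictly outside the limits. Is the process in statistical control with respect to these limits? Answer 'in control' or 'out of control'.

out of control

Compare each point to [336.3, 406.3]: sample 3 = 442.0 > UCL; sample 4 = 436.6 > UCL; sample 6 = 431.5 > UCL.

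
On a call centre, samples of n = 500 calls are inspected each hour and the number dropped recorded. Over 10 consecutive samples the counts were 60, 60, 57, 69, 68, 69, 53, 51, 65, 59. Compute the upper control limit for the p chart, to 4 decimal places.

0.1661

p̄ = Σdᵢ / (k·n) = 611 / (10 × 500) = 0.12220
UCL = p̄ + 3·√(p̄(1−p̄)/n) = 0.12220 + 3 × √(0.12220×0.87780/500) = 0.12220 + 3 × 0.01465 = 0.16614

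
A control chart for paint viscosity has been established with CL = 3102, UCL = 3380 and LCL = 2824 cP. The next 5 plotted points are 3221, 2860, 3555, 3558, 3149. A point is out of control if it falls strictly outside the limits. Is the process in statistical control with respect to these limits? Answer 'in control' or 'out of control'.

out of control

Compare each point to [2824, 3380]: sample 3 = 3555 > UCL; sample 4 = 3558 > UCL.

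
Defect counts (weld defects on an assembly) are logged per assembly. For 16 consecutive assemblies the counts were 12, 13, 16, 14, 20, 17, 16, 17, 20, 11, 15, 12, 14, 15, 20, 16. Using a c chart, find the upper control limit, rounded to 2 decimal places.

c̄ = (12 + 13 + 16 + 14 + 20 + 17 + 16 + 17 + 20 + 11 + 15 + 12 + 14 + 15 + 20 + 16) / 16 = 248 / 16 = 15.5000
UCL = c̄ + 3√c̄ = 15.5000 + 3 × √15.5000 = 15.5000 + 3 × 3.9370 = 27.3110

27.31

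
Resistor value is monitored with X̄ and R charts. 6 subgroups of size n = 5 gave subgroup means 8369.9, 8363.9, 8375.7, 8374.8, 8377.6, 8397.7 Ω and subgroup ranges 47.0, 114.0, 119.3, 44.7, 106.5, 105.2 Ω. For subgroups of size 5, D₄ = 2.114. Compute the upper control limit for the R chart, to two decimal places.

R̄ = (47.0 + 114.0 + 119.3 + 44.7 + 106.5 + 105.2) / 6 = 536.7000 / 6 = 89.4500
UCL_R = D₄·R̄ = 2.114 × 89.4500 = 189.0973

189.10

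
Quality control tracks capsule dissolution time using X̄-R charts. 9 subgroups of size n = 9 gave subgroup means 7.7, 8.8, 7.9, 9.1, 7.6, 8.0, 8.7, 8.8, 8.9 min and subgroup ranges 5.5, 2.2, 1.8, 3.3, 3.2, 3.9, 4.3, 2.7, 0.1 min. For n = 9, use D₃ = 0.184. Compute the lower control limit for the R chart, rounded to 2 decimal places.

R̄ = (5.5 + 2.2 + 1.8 + 3.3 + 3.2 + 3.9 + 4.3 + 2.7 + 0.1) / 9 = 27.0000 / 9 = 3.0000
LCL_R = D₃·R̄ = 0.184 × 3.0000 = 0.5520

0.55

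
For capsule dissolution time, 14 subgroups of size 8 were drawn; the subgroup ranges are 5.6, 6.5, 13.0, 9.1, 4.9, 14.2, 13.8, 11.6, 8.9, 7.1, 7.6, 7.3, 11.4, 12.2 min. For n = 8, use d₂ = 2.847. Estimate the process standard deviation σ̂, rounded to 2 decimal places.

3.34

R̄ = (5.6 + 6.5 + 13.0 + 9.1 + 4.9 + 14.2 + 13.8 + 11.6 + 8.9 + 7.1 + 7.6 + 7.3 + 11.4 + 12.2) / 14 = 9.5143
σ̂ = R̄ / d₂ = 9.5143 / 2.847 = 3.3419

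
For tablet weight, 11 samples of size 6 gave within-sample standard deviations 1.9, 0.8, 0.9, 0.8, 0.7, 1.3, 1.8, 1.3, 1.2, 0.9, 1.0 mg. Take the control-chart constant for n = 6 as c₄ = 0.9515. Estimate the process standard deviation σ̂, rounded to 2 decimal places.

1.20

s̄ = (1.9 + 0.8 + 0.9 + 0.8 + 0.7 + 1.3 + 1.8 + 1.3 + 1.2 + 0.9 + 1.0) / 11 = 1.1455
σ̂ = s̄ / c₄ = 1.1455 / 0.9515 = 1.2038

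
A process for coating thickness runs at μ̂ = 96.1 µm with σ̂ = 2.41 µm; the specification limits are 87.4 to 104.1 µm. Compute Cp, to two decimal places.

Cp = (USL − LSL) / (6σ̂) = (104.1 − 87.4) / (6 × 2.41) = 16.7000 / 14.4600 = 1.1549

1.15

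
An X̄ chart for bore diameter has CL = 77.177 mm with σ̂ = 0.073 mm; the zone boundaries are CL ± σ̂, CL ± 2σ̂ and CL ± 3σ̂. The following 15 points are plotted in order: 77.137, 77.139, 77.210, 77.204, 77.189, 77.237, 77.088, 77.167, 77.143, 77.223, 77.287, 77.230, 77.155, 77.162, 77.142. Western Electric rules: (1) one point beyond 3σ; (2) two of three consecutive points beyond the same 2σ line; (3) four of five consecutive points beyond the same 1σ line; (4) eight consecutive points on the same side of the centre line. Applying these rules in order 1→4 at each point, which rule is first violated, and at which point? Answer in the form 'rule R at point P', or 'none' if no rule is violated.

none

Zone of each point (C = within 1σ̂, B = 1σ̂–2σ̂, A = 2σ̂–3σ̂, * = beyond 3σ̂; sign = side of CL): 1:-C, 2:-C, 3:+C, 4:+C, 5:+C, 6:+C, 7:-B, 8:-C, 9:-C, 10:+C, 11:+B, 12:+C, 13:-C, 14:-C, 15:-C
No rule fires across all 15 points.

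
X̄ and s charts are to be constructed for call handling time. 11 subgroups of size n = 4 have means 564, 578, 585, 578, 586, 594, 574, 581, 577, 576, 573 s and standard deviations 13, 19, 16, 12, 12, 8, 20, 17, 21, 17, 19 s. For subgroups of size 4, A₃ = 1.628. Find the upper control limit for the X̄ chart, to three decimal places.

X̄̄ = (564 + 578 + 585 + 578 + 586 + 594 + 574 + 581 + 577 + 576 + 573) / 11 = 578.7273
s̄ = (13 + 19 + 16 + 12 + 12 + 8 + 20 + 17 + 21 + 17 + 19) / 11 = 15.8182
UCL = X̄̄ + A₃·s̄ = 578.7273 + 1.628 × 15.8182 = 604.4793

604.479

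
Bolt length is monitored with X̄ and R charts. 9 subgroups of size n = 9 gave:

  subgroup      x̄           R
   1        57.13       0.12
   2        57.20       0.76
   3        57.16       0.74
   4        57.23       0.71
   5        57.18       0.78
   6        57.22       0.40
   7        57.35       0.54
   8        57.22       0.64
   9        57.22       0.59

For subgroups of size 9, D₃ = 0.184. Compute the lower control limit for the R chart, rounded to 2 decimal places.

R̄ = (0.12 + 0.76 + 0.74 + 0.71 + 0.78 + 0.40 + 0.54 + 0.64 + 0.59) / 9 = 5.2800 / 9 = 0.5867
LCL_R = D₃·R̄ = 0.184 × 0.5867 = 0.1079

0.11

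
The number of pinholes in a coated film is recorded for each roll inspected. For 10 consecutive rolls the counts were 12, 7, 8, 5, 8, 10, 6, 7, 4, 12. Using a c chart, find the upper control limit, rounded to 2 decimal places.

16.33

c̄ = (12 + 7 + 8 + 5 + 8 + 10 + 6 + 7 + 4 + 12) / 10 = 79 / 10 = 7.9000
UCL = c̄ + 3√c̄ = 7.9000 + 3 × √7.9000 = 7.9000 + 3 × 2.8107 = 16.3321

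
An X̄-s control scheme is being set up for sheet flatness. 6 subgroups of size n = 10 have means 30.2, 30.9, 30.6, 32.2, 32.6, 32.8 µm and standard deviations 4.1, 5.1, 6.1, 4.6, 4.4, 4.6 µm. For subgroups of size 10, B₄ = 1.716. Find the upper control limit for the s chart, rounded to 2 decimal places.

s̄ = (4.1 + 5.1 + 6.1 + 4.6 + 4.4 + 4.6) / 6 = 4.8167
UCL_s = B₄·s̄ = 1.716 × 4.8167 = 8.2654

8.27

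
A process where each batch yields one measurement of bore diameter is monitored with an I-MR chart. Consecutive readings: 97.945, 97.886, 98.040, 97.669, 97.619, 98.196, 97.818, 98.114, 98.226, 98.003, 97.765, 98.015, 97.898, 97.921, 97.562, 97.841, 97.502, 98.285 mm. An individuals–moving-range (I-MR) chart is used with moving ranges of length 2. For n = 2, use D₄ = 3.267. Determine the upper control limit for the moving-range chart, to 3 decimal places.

Moving ranges: 0.059, 0.154, 0.371, 0.050, 0.577, 0.378, 0.296, 0.112, 0.223, 0.238, 0.250, 0.117, 0.023, 0.359, 0.279, 0.339, 0.783; M̄R̄ = 4.6080 / 17 = 0.2711
UCL_MR = D₄·M̄R̄ = 3.267 × 0.2711 = 0.8855

0.886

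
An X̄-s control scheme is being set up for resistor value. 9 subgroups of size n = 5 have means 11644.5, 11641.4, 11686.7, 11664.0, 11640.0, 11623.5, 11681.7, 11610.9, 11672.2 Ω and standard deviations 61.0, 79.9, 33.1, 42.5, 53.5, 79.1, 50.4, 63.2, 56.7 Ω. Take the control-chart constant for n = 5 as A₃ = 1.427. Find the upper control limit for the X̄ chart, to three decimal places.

11734.009

X̄̄ = (11644.5 + 11641.4 + 11686.7 + 11664.0 + 11640.0 + 11623.5 + 11681.7 + 11610.9 + 11672.2) / 9 = 11651.6556
s̄ = (61.0 + 79.9 + 33.1 + 42.5 + 53.5 + 79.1 + 50.4 + 63.2 + 56.7) / 9 = 57.7111
UCL = X̄̄ + A₃·s̄ = 11651.6556 + 1.427 × 57.7111 = 11734.0093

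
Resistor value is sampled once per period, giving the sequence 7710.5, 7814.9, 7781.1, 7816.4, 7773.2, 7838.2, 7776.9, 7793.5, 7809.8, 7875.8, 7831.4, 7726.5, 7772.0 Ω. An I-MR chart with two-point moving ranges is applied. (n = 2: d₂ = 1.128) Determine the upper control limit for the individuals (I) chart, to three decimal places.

7934.974

X̄ = (7710.5 + 7814.9 + 7781.1 + 7816.4 + 7773.2 + 7838.2 + 7776.9 + 7793.5 + 7809.8 + 7875.8 + 7831.4 + 7726.5 + 7772.0) / 13 = 7793.8615
Moving ranges: 104.4, 33.8, 35.3, 43.2, 65.0, 61.3, 16.6, 16.3, 66.0, 44.4, 104.9, 45.5; M̄R̄ = 636.7000 / 12 = 53.0583
UCL = X̄ + 3·M̄R̄/d₂ = 7793.8615 + 3 × 53.0583 / 1.128 = 7934.9741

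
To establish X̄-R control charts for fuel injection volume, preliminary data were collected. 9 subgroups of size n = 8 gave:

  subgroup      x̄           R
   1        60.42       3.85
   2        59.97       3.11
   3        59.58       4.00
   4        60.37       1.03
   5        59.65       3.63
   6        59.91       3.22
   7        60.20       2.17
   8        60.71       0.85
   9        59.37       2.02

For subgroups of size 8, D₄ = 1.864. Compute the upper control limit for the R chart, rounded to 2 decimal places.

R̄ = (3.85 + 3.11 + 4.00 + 1.03 + 3.63 + 3.22 + 2.17 + 0.85 + 2.02) / 9 = 23.8800 / 9 = 2.6533
UCL_R = D₄·R̄ = 1.864 × 2.6533 = 4.9458

4.95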